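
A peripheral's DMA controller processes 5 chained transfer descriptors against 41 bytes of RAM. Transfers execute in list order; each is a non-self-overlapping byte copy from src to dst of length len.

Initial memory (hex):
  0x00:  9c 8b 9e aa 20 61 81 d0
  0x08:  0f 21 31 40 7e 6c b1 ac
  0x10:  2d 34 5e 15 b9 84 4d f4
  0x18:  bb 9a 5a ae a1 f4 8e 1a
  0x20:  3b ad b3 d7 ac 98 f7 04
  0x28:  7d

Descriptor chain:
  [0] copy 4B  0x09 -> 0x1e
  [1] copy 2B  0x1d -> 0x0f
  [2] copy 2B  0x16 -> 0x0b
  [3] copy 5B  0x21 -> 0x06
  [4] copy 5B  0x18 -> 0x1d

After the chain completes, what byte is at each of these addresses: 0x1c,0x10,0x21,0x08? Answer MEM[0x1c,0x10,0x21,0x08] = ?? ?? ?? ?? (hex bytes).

D0: mem[0x1e..0x21] <- [21 31 40 7e]
D1: mem[0x0f..0x10] <- [f4 21]
D2: mem[0x0b..0x0c] <- [4d f4]
D3: mem[0x06..0x0a] <- [7e b3 d7 ac 98]
D4: mem[0x1d..0x21] <- [bb 9a 5a ae a1]
query mem[0x1c]=0xa1, mem[0x10]=0x21, mem[0x21]=0xa1, mem[0x08]=0xd7

MEM[0x1c,0x10,0x21,0x08] = a1 21 a1 d7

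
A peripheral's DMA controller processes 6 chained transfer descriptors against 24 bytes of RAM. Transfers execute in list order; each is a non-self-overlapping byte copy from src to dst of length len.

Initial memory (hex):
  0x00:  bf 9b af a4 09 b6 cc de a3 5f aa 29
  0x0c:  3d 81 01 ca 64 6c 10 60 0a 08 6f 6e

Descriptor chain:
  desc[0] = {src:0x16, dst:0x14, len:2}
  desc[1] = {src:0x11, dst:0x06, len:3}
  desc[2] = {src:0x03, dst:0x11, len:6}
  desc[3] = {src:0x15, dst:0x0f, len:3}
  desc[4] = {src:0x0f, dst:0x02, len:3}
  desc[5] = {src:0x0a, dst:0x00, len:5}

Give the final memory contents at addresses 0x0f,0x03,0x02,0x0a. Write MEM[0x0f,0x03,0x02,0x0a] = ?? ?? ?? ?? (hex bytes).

#0 dst[0x14+2] := {0x6f,0x6e}
#1 dst[0x06+3] := {0x6c,0x10,0x60}
#2 dst[0x11+6] := {0xa4,0x09,0xb6,0x6c,0x10,0x60}
#3 dst[0x0f+3] := {0x10,0x60,0x6e}
#4 dst[0x02+3] := {0x10,0x60,0x6e}
#5 dst[0x00+5] := {0xaa,0x29,0x3d,0x81,0x01}
query mem[0x0f]=0x10, mem[0x03]=0x81, mem[0x02]=0x3d, mem[0x0a]=0xaa

MEM[0x0f,0x03,0x02,0x0a] = 10 81 3d aa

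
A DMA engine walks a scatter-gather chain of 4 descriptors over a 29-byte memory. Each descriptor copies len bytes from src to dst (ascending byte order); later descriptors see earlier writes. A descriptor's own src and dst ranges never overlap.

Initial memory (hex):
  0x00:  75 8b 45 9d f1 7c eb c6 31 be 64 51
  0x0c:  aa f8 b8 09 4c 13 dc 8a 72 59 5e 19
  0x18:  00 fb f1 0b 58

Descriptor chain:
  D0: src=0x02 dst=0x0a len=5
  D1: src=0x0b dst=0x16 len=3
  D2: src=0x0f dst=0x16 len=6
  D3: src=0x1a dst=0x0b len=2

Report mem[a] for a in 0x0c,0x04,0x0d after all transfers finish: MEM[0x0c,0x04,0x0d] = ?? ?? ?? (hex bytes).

MEM[0x0c,0x04,0x0d] = 72 f1 7c

D0: mem[0x0a..0x0e] <- [45 9d f1 7c eb]
D1: mem[0x16..0x18] <- [9d f1 7c]
D2: mem[0x16..0x1b] <- [09 4c 13 dc 8a 72]
D3: mem[0x0b..0x0c] <- [8a 72]
query mem[0x0c]=0x72, mem[0x04]=0xf1, mem[0x0d]=0x7c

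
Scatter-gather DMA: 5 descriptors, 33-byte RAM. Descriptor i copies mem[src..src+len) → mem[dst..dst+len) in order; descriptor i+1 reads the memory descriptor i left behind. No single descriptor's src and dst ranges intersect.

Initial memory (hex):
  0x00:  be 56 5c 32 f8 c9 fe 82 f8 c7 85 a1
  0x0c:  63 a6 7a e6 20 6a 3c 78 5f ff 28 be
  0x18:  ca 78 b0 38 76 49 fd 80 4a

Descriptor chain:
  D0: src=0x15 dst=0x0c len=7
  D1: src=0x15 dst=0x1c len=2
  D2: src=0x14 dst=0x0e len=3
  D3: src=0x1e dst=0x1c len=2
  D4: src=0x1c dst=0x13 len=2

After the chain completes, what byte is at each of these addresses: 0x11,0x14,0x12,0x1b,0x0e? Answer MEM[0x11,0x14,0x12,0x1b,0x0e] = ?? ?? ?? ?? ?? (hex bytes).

MEM[0x11,0x14,0x12,0x1b,0x0e] = b0 80 38 38 5f

D0: mem[0x0c..0x12] <- [ff 28 be ca 78 b0 38]
D1: mem[0x1c..0x1d] <- [ff 28]
D2: mem[0x0e..0x10] <- [5f ff 28]
D3: mem[0x1c..0x1d] <- [fd 80]
D4: mem[0x13..0x14] <- [fd 80]
query mem[0x11]=0xb0, mem[0x14]=0x80, mem[0x12]=0x38, mem[0x1b]=0x38, mem[0x0e]=0x5f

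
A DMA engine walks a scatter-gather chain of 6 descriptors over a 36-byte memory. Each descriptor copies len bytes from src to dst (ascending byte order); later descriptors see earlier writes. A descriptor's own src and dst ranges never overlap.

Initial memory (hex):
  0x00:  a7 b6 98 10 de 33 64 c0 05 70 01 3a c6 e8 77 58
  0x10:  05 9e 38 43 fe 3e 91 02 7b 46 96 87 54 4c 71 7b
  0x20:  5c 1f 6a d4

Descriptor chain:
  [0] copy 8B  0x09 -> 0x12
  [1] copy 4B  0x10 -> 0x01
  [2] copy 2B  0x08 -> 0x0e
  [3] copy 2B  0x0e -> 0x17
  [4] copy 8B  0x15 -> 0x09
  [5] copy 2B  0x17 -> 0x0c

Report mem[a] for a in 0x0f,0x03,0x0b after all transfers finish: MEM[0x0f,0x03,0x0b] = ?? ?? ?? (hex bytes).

#0 dst[0x12+8] := {0x70,0x01,0x3a,0xc6,0xe8,0x77,0x58,0x05}
#1 dst[0x01+4] := {0x05,0x9e,0x70,0x01}
#2 dst[0x0e+2] := {0x05,0x70}
#3 dst[0x17+2] := {0x05,0x70}
#4 dst[0x09+8] := {0xc6,0xe8,0x05,0x70,0x05,0x96,0x87,0x54}
#5 dst[0x0c+2] := {0x05,0x70}
query mem[0x0f]=0x87, mem[0x03]=0x70, mem[0x0b]=0x05

MEM[0x0f,0x03,0x0b] = 87 70 05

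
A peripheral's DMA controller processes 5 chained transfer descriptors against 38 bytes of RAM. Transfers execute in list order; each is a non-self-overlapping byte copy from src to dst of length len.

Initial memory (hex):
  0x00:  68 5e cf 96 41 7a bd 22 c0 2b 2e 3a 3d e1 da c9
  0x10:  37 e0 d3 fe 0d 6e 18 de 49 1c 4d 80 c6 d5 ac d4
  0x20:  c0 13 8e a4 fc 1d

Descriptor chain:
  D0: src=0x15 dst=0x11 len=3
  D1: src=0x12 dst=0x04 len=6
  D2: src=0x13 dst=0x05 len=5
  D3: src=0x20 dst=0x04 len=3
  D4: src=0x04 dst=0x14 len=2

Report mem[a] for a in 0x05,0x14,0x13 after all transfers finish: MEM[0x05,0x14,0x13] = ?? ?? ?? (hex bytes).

MEM[0x05,0x14,0x13] = 13 c0 de

[0] 0x15->0x11 len=3 : 6e 18 de
[1] 0x12->0x04 len=6 : 18 de 0d 6e 18 de
[2] 0x13->0x05 len=5 : de 0d 6e 18 de
[3] 0x20->0x04 len=3 : c0 13 8e
[4] 0x04->0x14 len=2 : c0 13
query mem[0x05]=0x13, mem[0x14]=0xc0, mem[0x13]=0xde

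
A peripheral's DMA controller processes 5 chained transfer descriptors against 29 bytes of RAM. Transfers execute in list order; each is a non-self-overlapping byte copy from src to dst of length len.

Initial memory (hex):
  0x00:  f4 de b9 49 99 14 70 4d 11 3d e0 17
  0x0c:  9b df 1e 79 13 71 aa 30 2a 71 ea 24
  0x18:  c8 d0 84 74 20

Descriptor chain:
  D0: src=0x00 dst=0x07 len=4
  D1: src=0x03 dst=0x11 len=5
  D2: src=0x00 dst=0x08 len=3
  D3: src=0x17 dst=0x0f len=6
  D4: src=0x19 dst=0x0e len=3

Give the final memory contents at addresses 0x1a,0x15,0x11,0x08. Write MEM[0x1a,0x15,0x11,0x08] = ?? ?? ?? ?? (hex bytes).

MEM[0x1a,0x15,0x11,0x08] = 84 f4 d0 f4

D0: mem[0x07..0x0a] <- [f4 de b9 49]
D1: mem[0x11..0x15] <- [49 99 14 70 f4]
D2: mem[0x08..0x0a] <- [f4 de b9]
D3: mem[0x0f..0x14] <- [24 c8 d0 84 74 20]
D4: mem[0x0e..0x10] <- [d0 84 74]
query mem[0x1a]=0x84, mem[0x15]=0xf4, mem[0x11]=0xd0, mem[0x08]=0xf4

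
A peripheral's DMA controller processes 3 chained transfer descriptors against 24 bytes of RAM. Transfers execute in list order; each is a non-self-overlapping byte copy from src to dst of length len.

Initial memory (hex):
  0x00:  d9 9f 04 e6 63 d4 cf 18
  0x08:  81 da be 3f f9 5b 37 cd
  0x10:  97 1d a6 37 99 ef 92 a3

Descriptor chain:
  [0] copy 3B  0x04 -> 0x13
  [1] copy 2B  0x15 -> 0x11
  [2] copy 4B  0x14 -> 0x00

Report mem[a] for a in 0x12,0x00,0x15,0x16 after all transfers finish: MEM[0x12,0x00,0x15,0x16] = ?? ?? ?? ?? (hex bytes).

MEM[0x12,0x00,0x15,0x16] = 92 d4 cf 92

[0] 0x04->0x13 len=3 : 63 d4 cf
[1] 0x15->0x11 len=2 : cf 92
[2] 0x14->0x00 len=4 : d4 cf 92 a3
query mem[0x12]=0x92, mem[0x00]=0xd4, mem[0x15]=0xcf, mem[0x16]=0x92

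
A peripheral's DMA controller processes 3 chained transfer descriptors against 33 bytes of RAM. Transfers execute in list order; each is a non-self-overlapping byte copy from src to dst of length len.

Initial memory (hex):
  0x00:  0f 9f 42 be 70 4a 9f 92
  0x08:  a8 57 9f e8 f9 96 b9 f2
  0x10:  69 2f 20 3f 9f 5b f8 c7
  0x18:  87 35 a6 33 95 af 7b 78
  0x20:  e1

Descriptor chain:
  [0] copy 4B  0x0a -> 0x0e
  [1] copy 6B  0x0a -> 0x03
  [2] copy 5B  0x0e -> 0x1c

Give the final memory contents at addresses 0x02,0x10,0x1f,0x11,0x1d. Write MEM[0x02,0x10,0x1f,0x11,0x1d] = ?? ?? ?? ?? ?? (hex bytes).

MEM[0x02,0x10,0x1f,0x11,0x1d] = 42 f9 96 96 e8

#0 dst[0x0e+4] := {0x9f,0xe8,0xf9,0x96}
#1 dst[0x03+6] := {0x9f,0xe8,0xf9,0x96,0x9f,0xe8}
#2 dst[0x1c+5] := {0x9f,0xe8,0xf9,0x96,0x20}
query mem[0x02]=0x42, mem[0x10]=0xf9, mem[0x1f]=0x96, mem[0x11]=0x96, mem[0x1d]=0xe8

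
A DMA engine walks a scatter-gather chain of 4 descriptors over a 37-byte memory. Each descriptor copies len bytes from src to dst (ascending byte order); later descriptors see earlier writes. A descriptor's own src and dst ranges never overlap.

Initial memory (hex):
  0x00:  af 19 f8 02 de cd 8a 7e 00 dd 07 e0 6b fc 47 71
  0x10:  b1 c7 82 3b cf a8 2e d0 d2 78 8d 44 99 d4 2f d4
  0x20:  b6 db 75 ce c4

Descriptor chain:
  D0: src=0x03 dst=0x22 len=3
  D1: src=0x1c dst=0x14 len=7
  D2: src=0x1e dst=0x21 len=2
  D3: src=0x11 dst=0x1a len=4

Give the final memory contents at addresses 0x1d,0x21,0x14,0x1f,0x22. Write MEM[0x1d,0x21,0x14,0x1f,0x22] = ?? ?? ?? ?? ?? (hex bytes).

MEM[0x1d,0x21,0x14,0x1f,0x22] = 99 2f 99 d4 d4

D0: mem[0x22..0x24] <- [02 de cd]
D1: mem[0x14..0x1a] <- [99 d4 2f d4 b6 db 02]
D2: mem[0x21..0x22] <- [2f d4]
D3: mem[0x1a..0x1d] <- [c7 82 3b 99]
query mem[0x1d]=0x99, mem[0x21]=0x2f, mem[0x14]=0x99, mem[0x1f]=0xd4, mem[0x22]=0xd4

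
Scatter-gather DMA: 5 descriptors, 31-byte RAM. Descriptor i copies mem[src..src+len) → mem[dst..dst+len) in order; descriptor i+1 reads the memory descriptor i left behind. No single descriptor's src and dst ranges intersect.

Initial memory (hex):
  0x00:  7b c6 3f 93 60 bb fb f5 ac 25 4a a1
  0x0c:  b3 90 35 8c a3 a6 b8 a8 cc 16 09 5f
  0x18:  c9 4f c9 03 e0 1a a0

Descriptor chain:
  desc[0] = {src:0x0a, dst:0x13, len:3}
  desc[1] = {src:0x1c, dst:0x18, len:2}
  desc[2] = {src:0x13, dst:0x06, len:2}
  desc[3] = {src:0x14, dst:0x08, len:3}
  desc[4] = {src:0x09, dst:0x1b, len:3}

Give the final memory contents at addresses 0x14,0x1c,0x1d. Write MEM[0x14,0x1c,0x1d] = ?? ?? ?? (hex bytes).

[0] 0x0a->0x13 len=3 : 4a a1 b3
[1] 0x1c->0x18 len=2 : e0 1a
[2] 0x13->0x06 len=2 : 4a a1
[3] 0x14->0x08 len=3 : a1 b3 09
[4] 0x09->0x1b len=3 : b3 09 a1
query mem[0x14]=0xa1, mem[0x1c]=0x09, mem[0x1d]=0xa1

MEM[0x14,0x1c,0x1d] = a1 09 a1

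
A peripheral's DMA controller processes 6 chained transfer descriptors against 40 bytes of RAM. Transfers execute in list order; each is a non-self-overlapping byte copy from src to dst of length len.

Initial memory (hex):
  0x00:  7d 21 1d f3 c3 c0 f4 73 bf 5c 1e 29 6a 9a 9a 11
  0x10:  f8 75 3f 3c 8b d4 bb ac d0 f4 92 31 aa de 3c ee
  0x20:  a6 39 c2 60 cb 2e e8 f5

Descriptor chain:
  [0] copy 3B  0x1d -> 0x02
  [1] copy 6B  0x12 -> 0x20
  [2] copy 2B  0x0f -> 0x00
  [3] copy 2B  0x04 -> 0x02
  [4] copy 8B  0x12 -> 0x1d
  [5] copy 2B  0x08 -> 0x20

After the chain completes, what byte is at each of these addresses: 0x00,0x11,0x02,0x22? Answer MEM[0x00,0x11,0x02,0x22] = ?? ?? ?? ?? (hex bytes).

MEM[0x00,0x11,0x02,0x22] = 11 75 ee ac

#0 dst[0x02+3] := {0xde,0x3c,0xee}
#1 dst[0x20+6] := {0x3f,0x3c,0x8b,0xd4,0xbb,0xac}
#2 dst[0x00+2] := {0x11,0xf8}
#3 dst[0x02+2] := {0xee,0xc0}
#4 dst[0x1d+8] := {0x3f,0x3c,0x8b,0xd4,0xbb,0xac,0xd0,0xf4}
#5 dst[0x20+2] := {0xbf,0x5c}
query mem[0x00]=0x11, mem[0x11]=0x75, mem[0x02]=0xee, mem[0x22]=0xac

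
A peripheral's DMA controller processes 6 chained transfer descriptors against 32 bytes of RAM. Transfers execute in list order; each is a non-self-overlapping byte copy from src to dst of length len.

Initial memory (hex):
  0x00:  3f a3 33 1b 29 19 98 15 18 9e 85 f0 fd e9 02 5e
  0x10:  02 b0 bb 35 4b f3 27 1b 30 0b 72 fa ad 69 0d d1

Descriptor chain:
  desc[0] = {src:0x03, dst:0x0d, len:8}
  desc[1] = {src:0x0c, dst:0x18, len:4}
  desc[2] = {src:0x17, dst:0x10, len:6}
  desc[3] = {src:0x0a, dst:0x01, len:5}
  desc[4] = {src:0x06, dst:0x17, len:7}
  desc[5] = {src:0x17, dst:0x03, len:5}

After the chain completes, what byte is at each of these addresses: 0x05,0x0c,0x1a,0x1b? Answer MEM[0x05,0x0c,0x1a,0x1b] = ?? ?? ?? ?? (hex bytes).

MEM[0x05,0x0c,0x1a,0x1b] = 18 fd 9e 85

D0: mem[0x0d..0x14] <- [1b 29 19 98 15 18 9e 85]
D1: mem[0x18..0x1b] <- [fd 1b 29 19]
D2: mem[0x10..0x15] <- [1b fd 1b 29 19 ad]
D3: mem[0x01..0x05] <- [85 f0 fd 1b 29]
D4: mem[0x17..0x1d] <- [98 15 18 9e 85 f0 fd]
D5: mem[0x03..0x07] <- [98 15 18 9e 85]
query mem[0x05]=0x18, mem[0x0c]=0xfd, mem[0x1a]=0x9e, mem[0x1b]=0x85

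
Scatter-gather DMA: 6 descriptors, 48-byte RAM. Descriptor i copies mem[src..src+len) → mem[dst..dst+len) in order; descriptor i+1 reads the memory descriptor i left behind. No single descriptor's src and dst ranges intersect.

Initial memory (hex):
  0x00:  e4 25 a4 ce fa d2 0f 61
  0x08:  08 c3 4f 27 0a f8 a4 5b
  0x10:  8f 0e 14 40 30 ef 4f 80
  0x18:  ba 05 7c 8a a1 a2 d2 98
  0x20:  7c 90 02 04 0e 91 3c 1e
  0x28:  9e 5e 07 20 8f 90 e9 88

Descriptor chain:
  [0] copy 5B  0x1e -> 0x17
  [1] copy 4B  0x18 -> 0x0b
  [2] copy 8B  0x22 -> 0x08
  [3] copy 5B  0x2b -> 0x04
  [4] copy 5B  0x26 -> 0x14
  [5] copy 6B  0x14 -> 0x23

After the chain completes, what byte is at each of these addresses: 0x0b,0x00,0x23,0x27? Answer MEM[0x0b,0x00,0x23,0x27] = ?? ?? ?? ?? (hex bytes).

#0 dst[0x17+5] := {0xd2,0x98,0x7c,0x90,0x02}
#1 dst[0x0b+4] := {0x98,0x7c,0x90,0x02}
#2 dst[0x08+8] := {0x02,0x04,0x0e,0x91,0x3c,0x1e,0x9e,0x5e}
#3 dst[0x04+5] := {0x20,0x8f,0x90,0xe9,0x88}
#4 dst[0x14+5] := {0x3c,0x1e,0x9e,0x5e,0x07}
#5 dst[0x23+6] := {0x3c,0x1e,0x9e,0x5e,0x07,0x7c}
query mem[0x0b]=0x91, mem[0x00]=0xe4, mem[0x23]=0x3c, mem[0x27]=0x07

MEM[0x0b,0x00,0x23,0x27] = 91 e4 3c 07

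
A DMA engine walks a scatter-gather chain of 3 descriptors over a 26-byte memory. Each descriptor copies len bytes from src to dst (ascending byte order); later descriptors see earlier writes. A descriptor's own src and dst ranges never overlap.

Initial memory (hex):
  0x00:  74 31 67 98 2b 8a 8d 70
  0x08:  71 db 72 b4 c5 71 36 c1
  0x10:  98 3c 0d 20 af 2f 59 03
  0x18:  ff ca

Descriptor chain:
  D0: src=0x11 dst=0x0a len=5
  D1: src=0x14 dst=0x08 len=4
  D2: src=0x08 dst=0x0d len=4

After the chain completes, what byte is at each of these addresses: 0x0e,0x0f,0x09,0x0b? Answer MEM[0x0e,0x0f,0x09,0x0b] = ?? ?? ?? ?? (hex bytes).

[0] 0x11->0x0a len=5 : 3c 0d 20 af 2f
[1] 0x14->0x08 len=4 : af 2f 59 03
[2] 0x08->0x0d len=4 : af 2f 59 03
query mem[0x0e]=0x2f, mem[0x0f]=0x59, mem[0x09]=0x2f, mem[0x0b]=0x03

MEM[0x0e,0x0f,0x09,0x0b] = 2f 59 2f 03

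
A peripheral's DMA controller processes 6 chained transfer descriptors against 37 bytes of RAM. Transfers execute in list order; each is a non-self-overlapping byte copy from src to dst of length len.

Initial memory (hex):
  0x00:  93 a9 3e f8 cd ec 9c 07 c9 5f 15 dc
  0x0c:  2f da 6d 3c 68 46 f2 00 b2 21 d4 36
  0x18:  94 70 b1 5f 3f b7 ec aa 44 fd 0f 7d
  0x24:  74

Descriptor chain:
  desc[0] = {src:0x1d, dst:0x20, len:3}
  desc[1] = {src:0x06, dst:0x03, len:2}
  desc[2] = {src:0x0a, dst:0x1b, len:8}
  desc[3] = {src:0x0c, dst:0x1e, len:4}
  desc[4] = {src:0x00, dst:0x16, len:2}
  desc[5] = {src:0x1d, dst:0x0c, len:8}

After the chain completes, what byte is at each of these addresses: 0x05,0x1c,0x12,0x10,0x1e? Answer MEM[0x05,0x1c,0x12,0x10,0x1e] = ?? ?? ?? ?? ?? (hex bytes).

MEM[0x05,0x1c,0x12,0x10,0x1e] = ec dc 7d 3c 2f

  after D0: wrote 3B at 0x20 = b7ecaa
  after D1: wrote 2B at 0x03 = 9c07
  after D2: wrote 8B at 0x1b = 15dc2fda6d3c6846
  after D3: wrote 4B at 0x1e = 2fda6d3c
  after D4: wrote 2B at 0x16 = 93a9
  after D5: wrote 8B at 0x0c = 2f2fda6d3c467d74
query mem[0x05]=0xec, mem[0x1c]=0xdc, mem[0x12]=0x7d, mem[0x10]=0x3c, mem[0x1e]=0x2f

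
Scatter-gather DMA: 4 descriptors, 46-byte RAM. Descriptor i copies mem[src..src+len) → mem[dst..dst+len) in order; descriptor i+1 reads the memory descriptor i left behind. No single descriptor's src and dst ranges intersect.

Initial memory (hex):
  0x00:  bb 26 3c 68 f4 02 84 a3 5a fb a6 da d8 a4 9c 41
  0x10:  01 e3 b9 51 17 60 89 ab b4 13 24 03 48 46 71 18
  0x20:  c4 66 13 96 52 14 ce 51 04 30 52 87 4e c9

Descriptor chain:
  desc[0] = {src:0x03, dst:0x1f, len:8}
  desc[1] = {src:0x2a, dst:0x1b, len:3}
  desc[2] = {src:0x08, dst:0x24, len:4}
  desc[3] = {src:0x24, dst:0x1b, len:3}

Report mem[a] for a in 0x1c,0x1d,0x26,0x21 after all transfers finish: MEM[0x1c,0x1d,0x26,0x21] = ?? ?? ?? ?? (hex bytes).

#0 dst[0x1f+8] := {0x68,0xf4,0x02,0x84,0xa3,0x5a,0xfb,0xa6}
#1 dst[0x1b+3] := {0x52,0x87,0x4e}
#2 dst[0x24+4] := {0x5a,0xfb,0xa6,0xda}
#3 dst[0x1b+3] := {0x5a,0xfb,0xa6}
query mem[0x1c]=0xfb, mem[0x1d]=0xa6, mem[0x26]=0xa6, mem[0x21]=0x02

MEM[0x1c,0x1d,0x26,0x21] = fb a6 a6 02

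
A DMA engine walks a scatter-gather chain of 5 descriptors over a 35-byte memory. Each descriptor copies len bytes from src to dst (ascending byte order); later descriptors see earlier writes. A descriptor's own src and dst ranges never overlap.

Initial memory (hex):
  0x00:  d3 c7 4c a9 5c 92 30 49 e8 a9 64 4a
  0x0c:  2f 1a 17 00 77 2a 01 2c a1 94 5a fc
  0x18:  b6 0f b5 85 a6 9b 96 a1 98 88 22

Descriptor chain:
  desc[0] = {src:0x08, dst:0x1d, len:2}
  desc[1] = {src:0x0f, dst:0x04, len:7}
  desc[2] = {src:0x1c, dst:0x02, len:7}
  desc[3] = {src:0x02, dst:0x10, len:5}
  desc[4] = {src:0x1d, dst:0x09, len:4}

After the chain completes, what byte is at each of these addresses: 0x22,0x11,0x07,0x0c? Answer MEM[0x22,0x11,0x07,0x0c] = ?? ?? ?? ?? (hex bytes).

MEM[0x22,0x11,0x07,0x0c] = 22 e8 88 98

#0 dst[0x1d+2] := {0xe8,0xa9}
#1 dst[0x04+7] := {0x00,0x77,0x2a,0x01,0x2c,0xa1,0x94}
#2 dst[0x02+7] := {0xa6,0xe8,0xa9,0xa1,0x98,0x88,0x22}
#3 dst[0x10+5] := {0xa6,0xe8,0xa9,0xa1,0x98}
#4 dst[0x09+4] := {0xe8,0xa9,0xa1,0x98}
query mem[0x22]=0x22, mem[0x11]=0xe8, mem[0x07]=0x88, mem[0x0c]=0x98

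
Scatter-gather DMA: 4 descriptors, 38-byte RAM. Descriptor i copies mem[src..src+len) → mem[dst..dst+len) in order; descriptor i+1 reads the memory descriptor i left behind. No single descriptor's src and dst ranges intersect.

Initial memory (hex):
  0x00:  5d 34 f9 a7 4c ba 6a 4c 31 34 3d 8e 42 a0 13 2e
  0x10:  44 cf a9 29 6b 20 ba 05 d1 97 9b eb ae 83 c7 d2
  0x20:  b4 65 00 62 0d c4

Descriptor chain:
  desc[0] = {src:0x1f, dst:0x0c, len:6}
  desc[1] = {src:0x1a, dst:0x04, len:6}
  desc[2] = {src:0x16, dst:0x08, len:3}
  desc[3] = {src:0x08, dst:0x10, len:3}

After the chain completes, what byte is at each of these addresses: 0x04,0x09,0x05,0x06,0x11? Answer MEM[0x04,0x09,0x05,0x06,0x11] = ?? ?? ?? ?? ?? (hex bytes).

D0: mem[0x0c..0x11] <- [d2 b4 65 00 62 0d]
D1: mem[0x04..0x09] <- [9b eb ae 83 c7 d2]
D2: mem[0x08..0x0a] <- [ba 05 d1]
D3: mem[0x10..0x12] <- [ba 05 d1]
query mem[0x04]=0x9b, mem[0x09]=0x05, mem[0x05]=0xeb, mem[0x06]=0xae, mem[0x11]=0x05

MEM[0x04,0x09,0x05,0x06,0x11] = 9b 05 eb ae 05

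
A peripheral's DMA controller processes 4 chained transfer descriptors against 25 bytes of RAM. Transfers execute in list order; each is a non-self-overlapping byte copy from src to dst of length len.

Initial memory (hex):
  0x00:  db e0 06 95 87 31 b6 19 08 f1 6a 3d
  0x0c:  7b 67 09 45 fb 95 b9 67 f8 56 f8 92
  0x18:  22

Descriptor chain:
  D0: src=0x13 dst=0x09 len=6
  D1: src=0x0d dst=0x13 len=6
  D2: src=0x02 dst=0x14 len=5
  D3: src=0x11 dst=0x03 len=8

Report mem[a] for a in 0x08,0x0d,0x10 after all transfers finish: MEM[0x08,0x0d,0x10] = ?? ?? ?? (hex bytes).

  after D0: wrote 6B at 0x09 = 67f856f89222
  after D1: wrote 6B at 0x13 = 922245fb95b9
  after D2: wrote 5B at 0x14 = 06958731b6
  after D3: wrote 8B at 0x03 = 95b99206958731b6
query mem[0x08]=0x87, mem[0x0d]=0x92, mem[0x10]=0xfb

MEM[0x08,0x0d,0x10] = 87 92 fb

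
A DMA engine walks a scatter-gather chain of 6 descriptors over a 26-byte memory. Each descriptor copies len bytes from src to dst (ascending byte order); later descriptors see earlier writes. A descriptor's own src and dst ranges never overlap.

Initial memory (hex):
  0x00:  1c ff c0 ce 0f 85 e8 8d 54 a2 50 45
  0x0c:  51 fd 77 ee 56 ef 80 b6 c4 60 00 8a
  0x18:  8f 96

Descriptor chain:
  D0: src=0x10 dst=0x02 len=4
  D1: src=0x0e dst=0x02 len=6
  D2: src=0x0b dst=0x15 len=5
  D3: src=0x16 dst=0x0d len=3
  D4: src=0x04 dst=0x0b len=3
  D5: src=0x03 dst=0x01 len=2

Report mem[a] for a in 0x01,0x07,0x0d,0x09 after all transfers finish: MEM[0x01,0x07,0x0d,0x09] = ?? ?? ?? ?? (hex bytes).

[0] 0x10->0x02 len=4 : 56 ef 80 b6
[1] 0x0e->0x02 len=6 : 77 ee 56 ef 80 b6
[2] 0x0b->0x15 len=5 : 45 51 fd 77 ee
[3] 0x16->0x0d len=3 : 51 fd 77
[4] 0x04->0x0b len=3 : 56 ef 80
[5] 0x03->0x01 len=2 : ee 56
query mem[0x01]=0xee, mem[0x07]=0xb6, mem[0x0d]=0x80, mem[0x09]=0xa2

MEM[0x01,0x07,0x0d,0x09] = ee b6 80 a2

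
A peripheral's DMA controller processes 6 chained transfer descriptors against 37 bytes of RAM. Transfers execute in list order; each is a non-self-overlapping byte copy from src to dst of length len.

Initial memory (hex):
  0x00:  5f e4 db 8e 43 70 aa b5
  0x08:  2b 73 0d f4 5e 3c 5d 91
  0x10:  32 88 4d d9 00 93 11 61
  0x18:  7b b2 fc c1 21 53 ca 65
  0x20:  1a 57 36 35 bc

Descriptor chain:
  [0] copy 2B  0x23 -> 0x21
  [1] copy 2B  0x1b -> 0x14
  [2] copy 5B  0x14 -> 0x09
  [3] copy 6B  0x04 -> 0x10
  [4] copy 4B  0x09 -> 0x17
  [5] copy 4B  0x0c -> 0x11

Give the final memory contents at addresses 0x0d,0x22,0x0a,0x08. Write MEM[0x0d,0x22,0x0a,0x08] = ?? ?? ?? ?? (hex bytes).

MEM[0x0d,0x22,0x0a,0x08] = 7b bc 21 2b

D0: mem[0x21..0x22] <- [35 bc]
D1: mem[0x14..0x15] <- [c1 21]
D2: mem[0x09..0x0d] <- [c1 21 11 61 7b]
D3: mem[0x10..0x15] <- [43 70 aa b5 2b c1]
D4: mem[0x17..0x1a] <- [c1 21 11 61]
D5: mem[0x11..0x14] <- [61 7b 5d 91]
query mem[0x0d]=0x7b, mem[0x22]=0xbc, mem[0x0a]=0x21, mem[0x08]=0x2b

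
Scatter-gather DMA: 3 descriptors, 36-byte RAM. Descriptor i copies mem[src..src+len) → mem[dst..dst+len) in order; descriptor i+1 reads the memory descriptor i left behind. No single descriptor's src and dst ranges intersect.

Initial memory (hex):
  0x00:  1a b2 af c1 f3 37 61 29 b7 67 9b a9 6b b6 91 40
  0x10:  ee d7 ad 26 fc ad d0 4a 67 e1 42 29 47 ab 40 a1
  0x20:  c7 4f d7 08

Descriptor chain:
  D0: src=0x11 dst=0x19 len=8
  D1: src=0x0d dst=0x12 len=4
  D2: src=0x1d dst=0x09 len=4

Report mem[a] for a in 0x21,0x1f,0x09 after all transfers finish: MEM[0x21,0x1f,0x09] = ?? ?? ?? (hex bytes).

MEM[0x21,0x1f,0x09] = 4f 4a ad

D0: mem[0x19..0x20] <- [d7 ad 26 fc ad d0 4a 67]
D1: mem[0x12..0x15] <- [b6 91 40 ee]
D2: mem[0x09..0x0c] <- [ad d0 4a 67]
query mem[0x21]=0x4f, mem[0x1f]=0x4a, mem[0x09]=0xad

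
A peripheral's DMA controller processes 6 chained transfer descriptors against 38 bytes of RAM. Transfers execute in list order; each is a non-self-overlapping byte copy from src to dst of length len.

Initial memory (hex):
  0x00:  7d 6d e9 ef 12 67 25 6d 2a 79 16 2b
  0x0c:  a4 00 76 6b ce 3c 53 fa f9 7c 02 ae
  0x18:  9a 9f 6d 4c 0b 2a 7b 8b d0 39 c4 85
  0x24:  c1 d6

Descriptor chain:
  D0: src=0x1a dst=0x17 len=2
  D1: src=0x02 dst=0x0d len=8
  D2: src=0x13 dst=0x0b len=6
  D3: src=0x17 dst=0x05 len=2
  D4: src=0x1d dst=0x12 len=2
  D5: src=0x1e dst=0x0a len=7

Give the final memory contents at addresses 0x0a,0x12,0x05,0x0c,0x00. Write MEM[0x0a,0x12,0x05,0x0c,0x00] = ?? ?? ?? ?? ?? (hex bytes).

MEM[0x0a,0x12,0x05,0x0c,0x00] = 7b 2a 6d d0 7d

D0: mem[0x17..0x18] <- [6d 4c]
D1: mem[0x0d..0x14] <- [e9 ef 12 67 25 6d 2a 79]
D2: mem[0x0b..0x10] <- [2a 79 7c 02 6d 4c]
D3: mem[0x05..0x06] <- [6d 4c]
D4: mem[0x12..0x13] <- [2a 7b]
D5: mem[0x0a..0x10] <- [7b 8b d0 39 c4 85 c1]
query mem[0x0a]=0x7b, mem[0x12]=0x2a, mem[0x05]=0x6d, mem[0x0c]=0xd0, mem[0x00]=0x7d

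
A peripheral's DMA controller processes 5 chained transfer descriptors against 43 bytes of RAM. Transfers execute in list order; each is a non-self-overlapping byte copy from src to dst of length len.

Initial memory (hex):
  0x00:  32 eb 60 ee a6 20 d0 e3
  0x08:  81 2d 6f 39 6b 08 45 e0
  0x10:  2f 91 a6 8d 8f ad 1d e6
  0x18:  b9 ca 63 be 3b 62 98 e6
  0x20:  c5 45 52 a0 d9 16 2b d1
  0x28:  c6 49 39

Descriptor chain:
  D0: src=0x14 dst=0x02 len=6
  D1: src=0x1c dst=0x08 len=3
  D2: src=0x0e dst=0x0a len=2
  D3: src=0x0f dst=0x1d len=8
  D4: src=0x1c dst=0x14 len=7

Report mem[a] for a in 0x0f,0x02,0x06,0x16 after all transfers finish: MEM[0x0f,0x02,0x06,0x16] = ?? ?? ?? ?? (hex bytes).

D0: mem[0x02..0x07] <- [8f ad 1d e6 b9 ca]
D1: mem[0x08..0x0a] <- [3b 62 98]
D2: mem[0x0a..0x0b] <- [45 e0]
D3: mem[0x1d..0x24] <- [e0 2f 91 a6 8d 8f ad 1d]
D4: mem[0x14..0x1a] <- [3b e0 2f 91 a6 8d 8f]
query mem[0x0f]=0xe0, mem[0x02]=0x8f, mem[0x06]=0xb9, mem[0x16]=0x2f

MEM[0x0f,0x02,0x06,0x16] = e0 8f b9 2f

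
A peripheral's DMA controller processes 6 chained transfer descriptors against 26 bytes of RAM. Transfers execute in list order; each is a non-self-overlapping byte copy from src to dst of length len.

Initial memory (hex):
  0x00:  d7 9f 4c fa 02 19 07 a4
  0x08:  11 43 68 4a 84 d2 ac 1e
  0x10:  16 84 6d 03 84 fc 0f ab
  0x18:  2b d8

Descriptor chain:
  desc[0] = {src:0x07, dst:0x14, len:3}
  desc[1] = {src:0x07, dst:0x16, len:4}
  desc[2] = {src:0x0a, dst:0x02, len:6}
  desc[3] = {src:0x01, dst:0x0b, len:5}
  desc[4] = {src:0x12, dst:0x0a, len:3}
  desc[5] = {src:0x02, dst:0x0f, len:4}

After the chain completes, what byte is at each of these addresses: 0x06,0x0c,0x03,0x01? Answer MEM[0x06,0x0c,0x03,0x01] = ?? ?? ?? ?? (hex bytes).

MEM[0x06,0x0c,0x03,0x01] = ac a4 4a 9f

D0: mem[0x14..0x16] <- [a4 11 43]
D1: mem[0x16..0x19] <- [a4 11 43 68]
D2: mem[0x02..0x07] <- [68 4a 84 d2 ac 1e]
D3: mem[0x0b..0x0f] <- [9f 68 4a 84 d2]
D4: mem[0x0a..0x0c] <- [6d 03 a4]
D5: mem[0x0f..0x12] <- [68 4a 84 d2]
query mem[0x06]=0xac, mem[0x0c]=0xa4, mem[0x03]=0x4a, mem[0x01]=0x9f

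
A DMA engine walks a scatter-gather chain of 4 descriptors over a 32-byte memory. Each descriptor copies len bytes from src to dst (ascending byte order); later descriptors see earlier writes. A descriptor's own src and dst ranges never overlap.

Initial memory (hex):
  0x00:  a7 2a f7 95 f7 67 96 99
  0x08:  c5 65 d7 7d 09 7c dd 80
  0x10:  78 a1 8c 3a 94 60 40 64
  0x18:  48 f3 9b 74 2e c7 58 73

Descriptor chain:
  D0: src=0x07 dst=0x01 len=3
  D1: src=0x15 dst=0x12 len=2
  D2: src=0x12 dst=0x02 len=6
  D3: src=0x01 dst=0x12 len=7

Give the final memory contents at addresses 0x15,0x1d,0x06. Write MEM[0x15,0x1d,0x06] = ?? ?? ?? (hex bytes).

D0: mem[0x01..0x03] <- [99 c5 65]
D1: mem[0x12..0x13] <- [60 40]
D2: mem[0x02..0x07] <- [60 40 94 60 40 64]
D3: mem[0x12..0x18] <- [99 60 40 94 60 40 64]
query mem[0x15]=0x94, mem[0x1d]=0xc7, mem[0x06]=0x40

MEM[0x15,0x1d,0x06] = 94 c7 40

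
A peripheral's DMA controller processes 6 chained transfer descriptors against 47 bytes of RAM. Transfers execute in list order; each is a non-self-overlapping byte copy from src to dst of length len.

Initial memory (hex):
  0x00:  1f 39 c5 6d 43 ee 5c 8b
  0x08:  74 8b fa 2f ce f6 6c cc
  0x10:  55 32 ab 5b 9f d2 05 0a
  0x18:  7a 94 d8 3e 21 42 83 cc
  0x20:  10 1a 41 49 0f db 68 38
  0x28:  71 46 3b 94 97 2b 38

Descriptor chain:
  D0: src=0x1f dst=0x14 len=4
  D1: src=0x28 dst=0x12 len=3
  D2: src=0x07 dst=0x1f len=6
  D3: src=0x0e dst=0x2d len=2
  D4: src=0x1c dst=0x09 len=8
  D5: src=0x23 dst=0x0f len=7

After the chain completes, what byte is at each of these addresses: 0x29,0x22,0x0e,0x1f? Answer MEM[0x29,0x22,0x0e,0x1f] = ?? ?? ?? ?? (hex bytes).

MEM[0x29,0x22,0x0e,0x1f] = 46 fa 8b 8b

#0 dst[0x14+4] := {0xcc,0x10,0x1a,0x41}
#1 dst[0x12+3] := {0x71,0x46,0x3b}
#2 dst[0x1f+6] := {0x8b,0x74,0x8b,0xfa,0x2f,0xce}
#3 dst[0x2d+2] := {0x6c,0xcc}
#4 dst[0x09+8] := {0x21,0x42,0x83,0x8b,0x74,0x8b,0xfa,0x2f}
#5 dst[0x0f+7] := {0x2f,0xce,0xdb,0x68,0x38,0x71,0x46}
query mem[0x29]=0x46, mem[0x22]=0xfa, mem[0x0e]=0x8b, mem[0x1f]=0x8b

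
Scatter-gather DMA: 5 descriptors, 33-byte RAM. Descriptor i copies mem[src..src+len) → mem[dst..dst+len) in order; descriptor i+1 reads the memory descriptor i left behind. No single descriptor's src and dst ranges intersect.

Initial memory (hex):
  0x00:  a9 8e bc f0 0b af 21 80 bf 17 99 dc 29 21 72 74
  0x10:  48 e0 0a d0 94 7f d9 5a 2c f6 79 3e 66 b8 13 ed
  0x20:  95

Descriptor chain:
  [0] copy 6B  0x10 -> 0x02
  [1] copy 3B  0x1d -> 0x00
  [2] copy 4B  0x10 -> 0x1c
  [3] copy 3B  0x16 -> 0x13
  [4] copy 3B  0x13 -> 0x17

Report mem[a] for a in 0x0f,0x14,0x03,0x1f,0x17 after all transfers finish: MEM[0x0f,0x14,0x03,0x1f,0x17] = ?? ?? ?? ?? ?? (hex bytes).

  after D0: wrote 6B at 0x02 = 48e00ad0947f
  after D1: wrote 3B at 0x00 = b813ed
  after D2: wrote 4B at 0x1c = 48e00ad0
  after D3: wrote 3B at 0x13 = d95a2c
  after D4: wrote 3B at 0x17 = d95a2c
query mem[0x0f]=0x74, mem[0x14]=0x5a, mem[0x03]=0xe0, mem[0x1f]=0xd0, mem[0x17]=0xd9

MEM[0x0f,0x14,0x03,0x1f,0x17] = 74 5a e0 d0 d9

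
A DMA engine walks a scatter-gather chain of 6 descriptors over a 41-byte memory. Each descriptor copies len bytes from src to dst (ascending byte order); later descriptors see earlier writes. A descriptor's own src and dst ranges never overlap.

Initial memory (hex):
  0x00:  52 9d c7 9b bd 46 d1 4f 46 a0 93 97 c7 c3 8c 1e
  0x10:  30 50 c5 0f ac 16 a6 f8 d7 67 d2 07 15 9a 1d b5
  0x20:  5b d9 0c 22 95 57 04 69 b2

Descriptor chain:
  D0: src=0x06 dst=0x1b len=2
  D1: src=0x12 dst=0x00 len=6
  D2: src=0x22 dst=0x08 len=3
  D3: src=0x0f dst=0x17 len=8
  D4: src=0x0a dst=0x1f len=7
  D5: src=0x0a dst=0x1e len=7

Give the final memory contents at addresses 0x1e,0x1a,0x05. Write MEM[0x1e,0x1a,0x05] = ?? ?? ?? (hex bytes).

D0: mem[0x1b..0x1c] <- [d1 4f]
D1: mem[0x00..0x05] <- [c5 0f ac 16 a6 f8]
D2: mem[0x08..0x0a] <- [0c 22 95]
D3: mem[0x17..0x1e] <- [1e 30 50 c5 0f ac 16 a6]
D4: mem[0x1f..0x25] <- [95 97 c7 c3 8c 1e 30]
D5: mem[0x1e..0x24] <- [95 97 c7 c3 8c 1e 30]
query mem[0x1e]=0x95, mem[0x1a]=0xc5, mem[0x05]=0xf8

MEM[0x1e,0x1a,0x05] = 95 c5 f8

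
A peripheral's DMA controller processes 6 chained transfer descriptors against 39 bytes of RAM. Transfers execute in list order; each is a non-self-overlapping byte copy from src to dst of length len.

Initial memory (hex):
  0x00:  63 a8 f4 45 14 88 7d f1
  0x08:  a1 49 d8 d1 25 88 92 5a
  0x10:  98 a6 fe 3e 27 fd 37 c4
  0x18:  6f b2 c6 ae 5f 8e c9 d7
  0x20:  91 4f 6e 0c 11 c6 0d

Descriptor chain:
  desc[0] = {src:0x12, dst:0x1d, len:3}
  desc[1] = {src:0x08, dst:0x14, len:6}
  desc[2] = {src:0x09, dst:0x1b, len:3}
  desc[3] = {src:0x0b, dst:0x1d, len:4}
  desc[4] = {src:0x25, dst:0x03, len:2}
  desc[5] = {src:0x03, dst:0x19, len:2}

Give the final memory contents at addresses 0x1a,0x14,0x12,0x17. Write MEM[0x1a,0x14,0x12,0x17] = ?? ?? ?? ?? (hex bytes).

  after D0: wrote 3B at 0x1d = fe3e27
  after D1: wrote 6B at 0x14 = a149d8d12588
  after D2: wrote 3B at 0x1b = 49d8d1
  after D3: wrote 4B at 0x1d = d1258892
  after D4: wrote 2B at 0x03 = c60d
  after D5: wrote 2B at 0x19 = c60d
query mem[0x1a]=0x0d, mem[0x14]=0xa1, mem[0x12]=0xfe, mem[0x17]=0xd1

MEM[0x1a,0x14,0x12,0x17] = 0d a1 fe d1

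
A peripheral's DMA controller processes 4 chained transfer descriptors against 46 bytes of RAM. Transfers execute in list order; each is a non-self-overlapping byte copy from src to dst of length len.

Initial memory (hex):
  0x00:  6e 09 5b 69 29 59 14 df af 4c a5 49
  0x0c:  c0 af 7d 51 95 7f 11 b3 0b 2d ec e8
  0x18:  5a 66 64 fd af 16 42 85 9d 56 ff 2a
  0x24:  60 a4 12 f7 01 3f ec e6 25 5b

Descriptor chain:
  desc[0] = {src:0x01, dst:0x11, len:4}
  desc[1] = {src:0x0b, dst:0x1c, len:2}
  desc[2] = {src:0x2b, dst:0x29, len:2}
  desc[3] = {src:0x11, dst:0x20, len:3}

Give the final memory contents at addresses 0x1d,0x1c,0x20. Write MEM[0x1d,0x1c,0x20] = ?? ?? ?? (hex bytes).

MEM[0x1d,0x1c,0x20] = c0 49 09

  after D0: wrote 4B at 0x11 = 095b6929
  after D1: wrote 2B at 0x1c = 49c0
  after D2: wrote 2B at 0x29 = e625
  after D3: wrote 3B at 0x20 = 095b69
query mem[0x1d]=0xc0, mem[0x1c]=0x49, mem[0x20]=0x09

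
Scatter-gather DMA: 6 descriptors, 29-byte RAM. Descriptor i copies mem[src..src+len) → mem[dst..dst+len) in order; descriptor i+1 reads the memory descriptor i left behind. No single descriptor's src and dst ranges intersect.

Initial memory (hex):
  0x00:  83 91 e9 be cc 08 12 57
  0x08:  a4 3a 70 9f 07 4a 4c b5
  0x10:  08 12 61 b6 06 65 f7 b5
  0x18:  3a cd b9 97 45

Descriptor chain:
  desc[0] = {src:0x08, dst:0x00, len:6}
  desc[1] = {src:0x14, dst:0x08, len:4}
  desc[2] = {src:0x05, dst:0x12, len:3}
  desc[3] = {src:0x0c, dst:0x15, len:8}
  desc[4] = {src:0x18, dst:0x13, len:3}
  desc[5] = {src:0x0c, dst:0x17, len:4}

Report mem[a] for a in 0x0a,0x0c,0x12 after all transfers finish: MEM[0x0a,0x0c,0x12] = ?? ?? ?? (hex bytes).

  after D0: wrote 6B at 0x00 = a43a709f074a
  after D1: wrote 4B at 0x08 = 0665f7b5
  after D2: wrote 3B at 0x12 = 4a1257
  after D3: wrote 8B at 0x15 = 074a4cb508124a12
  after D4: wrote 3B at 0x13 = b50812
  after D5: wrote 4B at 0x17 = 074a4cb5
query mem[0x0a]=0xf7, mem[0x0c]=0x07, mem[0x12]=0x4a

MEM[0x0a,0x0c,0x12] = f7 07 4a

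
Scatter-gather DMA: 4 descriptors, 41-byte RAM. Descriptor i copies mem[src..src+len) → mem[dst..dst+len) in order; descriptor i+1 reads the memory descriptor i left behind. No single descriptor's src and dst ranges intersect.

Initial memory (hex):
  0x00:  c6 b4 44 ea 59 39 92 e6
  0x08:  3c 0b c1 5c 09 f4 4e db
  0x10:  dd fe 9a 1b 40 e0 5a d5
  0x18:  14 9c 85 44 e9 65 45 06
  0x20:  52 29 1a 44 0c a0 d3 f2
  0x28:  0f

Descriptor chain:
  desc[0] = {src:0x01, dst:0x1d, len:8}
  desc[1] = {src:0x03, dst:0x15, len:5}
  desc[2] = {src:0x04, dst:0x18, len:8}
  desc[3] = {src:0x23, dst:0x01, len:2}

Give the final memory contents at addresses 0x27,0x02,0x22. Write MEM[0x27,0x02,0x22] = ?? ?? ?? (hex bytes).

  after D0: wrote 8B at 0x1d = b444ea593992e63c
  after D1: wrote 5B at 0x15 = ea593992e6
  after D2: wrote 8B at 0x18 = 593992e63c0bc15c
  after D3: wrote 2B at 0x01 = e63c
query mem[0x27]=0xf2, mem[0x02]=0x3c, mem[0x22]=0x92

MEM[0x27,0x02,0x22] = f2 3c 92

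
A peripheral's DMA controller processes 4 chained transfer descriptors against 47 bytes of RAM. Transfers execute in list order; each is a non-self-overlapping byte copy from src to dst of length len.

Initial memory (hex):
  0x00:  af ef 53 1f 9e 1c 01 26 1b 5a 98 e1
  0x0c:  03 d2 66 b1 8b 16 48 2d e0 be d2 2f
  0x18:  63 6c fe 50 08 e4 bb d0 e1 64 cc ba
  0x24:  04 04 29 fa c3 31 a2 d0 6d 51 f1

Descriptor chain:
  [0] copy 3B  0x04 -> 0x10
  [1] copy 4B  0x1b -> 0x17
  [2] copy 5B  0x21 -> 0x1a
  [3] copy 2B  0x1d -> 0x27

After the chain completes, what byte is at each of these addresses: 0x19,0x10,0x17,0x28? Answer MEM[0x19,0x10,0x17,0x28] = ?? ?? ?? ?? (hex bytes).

  after D0: wrote 3B at 0x10 = 9e1c01
  after D1: wrote 4B at 0x17 = 5008e4bb
  after D2: wrote 5B at 0x1a = 64ccba0404
  after D3: wrote 2B at 0x27 = 0404
query mem[0x19]=0xe4, mem[0x10]=0x9e, mem[0x17]=0x50, mem[0x28]=0x04

MEM[0x19,0x10,0x17,0x28] = e4 9e 50 04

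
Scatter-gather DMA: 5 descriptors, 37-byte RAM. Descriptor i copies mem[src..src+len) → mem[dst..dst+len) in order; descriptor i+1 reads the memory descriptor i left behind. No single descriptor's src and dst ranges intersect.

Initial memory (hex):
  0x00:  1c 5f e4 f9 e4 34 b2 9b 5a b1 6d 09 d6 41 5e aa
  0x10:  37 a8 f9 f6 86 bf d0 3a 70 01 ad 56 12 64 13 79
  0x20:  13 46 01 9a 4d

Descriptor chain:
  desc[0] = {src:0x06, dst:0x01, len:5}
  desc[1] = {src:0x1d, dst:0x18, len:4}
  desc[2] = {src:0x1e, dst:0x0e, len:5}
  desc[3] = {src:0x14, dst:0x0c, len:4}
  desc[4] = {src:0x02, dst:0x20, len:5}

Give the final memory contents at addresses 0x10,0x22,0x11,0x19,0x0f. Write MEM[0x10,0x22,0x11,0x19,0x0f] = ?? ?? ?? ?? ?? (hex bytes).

#0 dst[0x01+5] := {0xb2,0x9b,0x5a,0xb1,0x6d}
#1 dst[0x18+4] := {0x64,0x13,0x79,0x13}
#2 dst[0x0e+5] := {0x13,0x79,0x13,0x46,0x01}
#3 dst[0x0c+4] := {0x86,0xbf,0xd0,0x3a}
#4 dst[0x20+5] := {0x9b,0x5a,0xb1,0x6d,0xb2}
query mem[0x10]=0x13, mem[0x22]=0xb1, mem[0x11]=0x46, mem[0x19]=0x13, mem[0x0f]=0x3a

MEM[0x10,0x22,0x11,0x19,0x0f] = 13 b1 46 13 3a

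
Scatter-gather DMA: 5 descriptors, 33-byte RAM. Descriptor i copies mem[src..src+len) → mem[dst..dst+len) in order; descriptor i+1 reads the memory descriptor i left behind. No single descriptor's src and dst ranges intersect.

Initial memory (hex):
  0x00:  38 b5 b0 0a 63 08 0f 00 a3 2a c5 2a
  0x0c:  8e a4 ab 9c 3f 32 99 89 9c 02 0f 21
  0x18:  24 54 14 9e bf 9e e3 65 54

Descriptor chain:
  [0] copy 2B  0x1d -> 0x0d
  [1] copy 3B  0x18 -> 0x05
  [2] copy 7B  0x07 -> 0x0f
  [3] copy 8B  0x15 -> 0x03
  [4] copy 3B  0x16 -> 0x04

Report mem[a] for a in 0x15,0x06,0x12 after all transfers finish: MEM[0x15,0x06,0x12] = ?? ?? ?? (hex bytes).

MEM[0x15,0x06,0x12] = 9e 24 c5

D0: mem[0x0d..0x0e] <- [9e e3]
D1: mem[0x05..0x07] <- [24 54 14]
D2: mem[0x0f..0x15] <- [14 a3 2a c5 2a 8e 9e]
D3: mem[0x03..0x0a] <- [9e 0f 21 24 54 14 9e bf]
D4: mem[0x04..0x06] <- [0f 21 24]
query mem[0x15]=0x9e, mem[0x06]=0x24, mem[0x12]=0xc5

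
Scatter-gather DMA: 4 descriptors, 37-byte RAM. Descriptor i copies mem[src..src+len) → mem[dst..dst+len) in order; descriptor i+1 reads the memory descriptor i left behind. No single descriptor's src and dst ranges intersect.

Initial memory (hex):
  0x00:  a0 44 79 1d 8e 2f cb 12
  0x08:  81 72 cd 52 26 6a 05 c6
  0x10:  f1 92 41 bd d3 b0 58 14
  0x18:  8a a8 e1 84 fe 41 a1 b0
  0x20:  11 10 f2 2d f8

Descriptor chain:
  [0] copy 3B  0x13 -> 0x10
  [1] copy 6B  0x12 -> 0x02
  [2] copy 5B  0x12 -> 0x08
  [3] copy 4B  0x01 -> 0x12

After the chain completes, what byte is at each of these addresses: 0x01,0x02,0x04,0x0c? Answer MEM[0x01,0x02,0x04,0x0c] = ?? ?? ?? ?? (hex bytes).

MEM[0x01,0x02,0x04,0x0c] = 44 b0 d3 58

D0: mem[0x10..0x12] <- [bd d3 b0]
D1: mem[0x02..0x07] <- [b0 bd d3 b0 58 14]
D2: mem[0x08..0x0c] <- [b0 bd d3 b0 58]
D3: mem[0x12..0x15] <- [44 b0 bd d3]
query mem[0x01]=0x44, mem[0x02]=0xb0, mem[0x04]=0xd3, mem[0x0c]=0x58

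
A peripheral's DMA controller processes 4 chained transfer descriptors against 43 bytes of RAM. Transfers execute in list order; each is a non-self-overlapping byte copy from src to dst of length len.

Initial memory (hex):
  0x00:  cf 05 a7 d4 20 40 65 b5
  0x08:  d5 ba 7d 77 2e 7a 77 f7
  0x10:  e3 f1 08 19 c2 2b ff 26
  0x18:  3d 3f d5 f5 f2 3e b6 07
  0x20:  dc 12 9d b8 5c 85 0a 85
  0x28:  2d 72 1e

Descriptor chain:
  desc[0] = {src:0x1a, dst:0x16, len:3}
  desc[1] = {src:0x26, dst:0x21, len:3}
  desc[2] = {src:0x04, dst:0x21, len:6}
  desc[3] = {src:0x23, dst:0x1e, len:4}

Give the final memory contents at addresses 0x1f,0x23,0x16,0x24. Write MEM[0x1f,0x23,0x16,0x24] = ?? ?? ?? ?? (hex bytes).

  after D0: wrote 3B at 0x16 = d5f5f2
  after D1: wrote 3B at 0x21 = 0a852d
  after D2: wrote 6B at 0x21 = 204065b5d5ba
  after D3: wrote 4B at 0x1e = 65b5d5ba
query mem[0x1f]=0xb5, mem[0x23]=0x65, mem[0x16]=0xd5, mem[0x24]=0xb5

MEM[0x1f,0x23,0x16,0x24] = b5 65 d5 b5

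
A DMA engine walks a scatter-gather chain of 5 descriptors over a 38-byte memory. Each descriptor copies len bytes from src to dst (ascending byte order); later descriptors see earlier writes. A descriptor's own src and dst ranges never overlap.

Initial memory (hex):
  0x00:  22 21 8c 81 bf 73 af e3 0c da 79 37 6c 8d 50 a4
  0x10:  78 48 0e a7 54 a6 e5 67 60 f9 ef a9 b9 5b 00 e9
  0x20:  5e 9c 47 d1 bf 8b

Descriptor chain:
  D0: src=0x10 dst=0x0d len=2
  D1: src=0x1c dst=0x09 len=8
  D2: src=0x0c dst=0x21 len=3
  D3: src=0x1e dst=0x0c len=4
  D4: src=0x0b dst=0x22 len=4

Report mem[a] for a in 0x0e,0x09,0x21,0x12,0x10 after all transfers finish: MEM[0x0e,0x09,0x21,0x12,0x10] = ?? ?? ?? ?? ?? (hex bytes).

MEM[0x0e,0x09,0x21,0x12,0x10] = 5e b9 e9 0e d1

#0 dst[0x0d+2] := {0x78,0x48}
#1 dst[0x09+8] := {0xb9,0x5b,0x00,0xe9,0x5e,0x9c,0x47,0xd1}
#2 dst[0x21+3] := {0xe9,0x5e,0x9c}
#3 dst[0x0c+4] := {0x00,0xe9,0x5e,0xe9}
#4 dst[0x22+4] := {0x00,0x00,0xe9,0x5e}
query mem[0x0e]=0x5e, mem[0x09]=0xb9, mem[0x21]=0xe9, mem[0x12]=0x0e, mem[0x10]=0xd1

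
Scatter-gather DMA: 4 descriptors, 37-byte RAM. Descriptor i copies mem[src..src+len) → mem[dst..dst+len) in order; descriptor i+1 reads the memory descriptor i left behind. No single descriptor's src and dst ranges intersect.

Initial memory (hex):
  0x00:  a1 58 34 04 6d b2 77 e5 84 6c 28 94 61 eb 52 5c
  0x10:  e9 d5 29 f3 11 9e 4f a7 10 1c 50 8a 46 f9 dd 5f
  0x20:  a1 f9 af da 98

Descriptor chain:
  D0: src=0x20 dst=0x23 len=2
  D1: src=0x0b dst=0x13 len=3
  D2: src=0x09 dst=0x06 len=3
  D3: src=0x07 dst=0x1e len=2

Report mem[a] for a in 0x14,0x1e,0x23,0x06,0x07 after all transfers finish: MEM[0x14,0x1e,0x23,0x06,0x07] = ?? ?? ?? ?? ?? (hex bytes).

#0 dst[0x23+2] := {0xa1,0xf9}
#1 dst[0x13+3] := {0x94,0x61,0xeb}
#2 dst[0x06+3] := {0x6c,0x28,0x94}
#3 dst[0x1e+2] := {0x28,0x94}
query mem[0x14]=0x61, mem[0x1e]=0x28, mem[0x23]=0xa1, mem[0x06]=0x6c, mem[0x07]=0x28

MEM[0x14,0x1e,0x23,0x06,0x07] = 61 28 a1 6c 28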